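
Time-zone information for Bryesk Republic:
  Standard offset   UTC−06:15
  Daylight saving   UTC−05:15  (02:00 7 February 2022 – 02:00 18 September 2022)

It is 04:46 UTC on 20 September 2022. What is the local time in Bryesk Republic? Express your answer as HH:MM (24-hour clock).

At the standard offset (UTC−06:15), 04:46 UTC − 6h15m = 22:31 Bryesk Republic standard time (rolling into the previous day, 19 September 2022).
Daylight saving runs 7 February – 18 September; the standard-time date in Bryesk Republic, 19 September 2022, is outside that window, so Bryesk Republic is on standard time at UTC−06:15.
04:46 UTC − 6h15m = 22:31 local (rolling into the previous day, 19 September 2022).

22:31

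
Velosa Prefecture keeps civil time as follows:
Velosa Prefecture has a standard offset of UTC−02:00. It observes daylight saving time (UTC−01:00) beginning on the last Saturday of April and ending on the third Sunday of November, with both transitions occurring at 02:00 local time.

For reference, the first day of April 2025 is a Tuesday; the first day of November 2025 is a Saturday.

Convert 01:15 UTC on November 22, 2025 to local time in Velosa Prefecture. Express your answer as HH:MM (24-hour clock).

1 April 2025 is a Tuesday, so Saturdays fall on 5, 12, 19, 26; the last is April 26.
1 November 2025 is a Saturday, so the first Sunday is November 2 and the third is November 16.
At the standard offset (UTC−02:00), 01:15 UTC − 2h = 23:15 Velosa Prefecture standard time (rolling into the previous day, 21 November 2025).
The standard-time date in Velosa Prefecture, November 21, 2025, is outside the daylight-saving period (26 April – 16 November), so Velosa Prefecture is on standard time, UTC−02:00.
01:15 UTC − 2h = 23:15 local (rolling into the previous day, 21 November 2025).

23:15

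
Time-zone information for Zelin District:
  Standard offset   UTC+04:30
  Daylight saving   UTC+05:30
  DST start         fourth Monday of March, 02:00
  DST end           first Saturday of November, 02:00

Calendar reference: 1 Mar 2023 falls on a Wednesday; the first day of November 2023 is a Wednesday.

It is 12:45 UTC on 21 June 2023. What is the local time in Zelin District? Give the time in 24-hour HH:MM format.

18:15

1 March 2023 is a Wednesday, so the first Monday is March 6 and the fourth is March 27.
1 November 2023 is a Wednesday, so the first Saturday is November 4.
At the standard offset (UTC+04:30), 12:45 UTC + 4h30m = 17:15 Zelin District standard time.
Daylight saving runs 27 March – 4 November; the standard-time date in Zelin District, 21 June 2023, is inside that window, so Zelin District is at UTC+05:30.
12:45 UTC + 5h30m = 18:15 local.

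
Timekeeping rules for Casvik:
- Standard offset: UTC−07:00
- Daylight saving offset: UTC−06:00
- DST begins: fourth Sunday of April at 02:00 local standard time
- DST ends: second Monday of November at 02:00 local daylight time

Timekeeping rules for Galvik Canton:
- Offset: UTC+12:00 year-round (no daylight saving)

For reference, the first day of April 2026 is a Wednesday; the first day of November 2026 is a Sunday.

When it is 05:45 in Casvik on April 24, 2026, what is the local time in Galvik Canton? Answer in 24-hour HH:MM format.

1 April 2026 is a Wednesday, so the first Sunday is April 5 and the fourth is April 26.
1 November 2026 is a Sunday, so the first Monday is November 2 and the second is November 9.
Daylight saving runs 26 April – 9 November; April 24, 2026 is outside that window, so Casvik is on standard time at UTC−07:00.
05:45 Casvik + 7h = 12:45 UTC.
Galvik Canton has no daylight saving, so its offset is UTC+12:00 year-round.
12:45 UTC + 12h = 00:45 Galvik Canton (rolling into the next day, 25 April 2026).

00:45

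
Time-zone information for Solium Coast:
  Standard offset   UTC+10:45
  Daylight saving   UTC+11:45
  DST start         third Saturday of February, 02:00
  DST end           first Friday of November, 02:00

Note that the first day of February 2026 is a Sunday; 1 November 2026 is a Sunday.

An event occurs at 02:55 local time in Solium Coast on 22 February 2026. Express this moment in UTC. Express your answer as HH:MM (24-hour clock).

15:10

1 February 2026 is a Sunday, so the first Saturday is February 7 and the third is February 21.
1 November 2026 is a Sunday, so the first Friday is November 6.
Daylight saving runs 21 February – 6 November; 22 February 2026 is inside that window, so Solium Coast is at UTC+11:45.
02:55 local − 11h45m = 15:10 UTC (rolling into the previous day, 21 February 2026).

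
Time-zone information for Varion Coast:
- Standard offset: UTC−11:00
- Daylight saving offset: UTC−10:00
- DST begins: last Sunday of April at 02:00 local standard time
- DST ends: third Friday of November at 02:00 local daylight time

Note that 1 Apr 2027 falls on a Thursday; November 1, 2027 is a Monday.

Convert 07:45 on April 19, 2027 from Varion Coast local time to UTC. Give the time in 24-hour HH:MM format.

18:45

1 April 2027 is a Thursday, so Sundays fall on 4, 11, 18, 25; the last is April 25.
1 November 2027 is a Monday, so the first Friday is November 5 and the third is November 19.
Daylight saving runs 25 April – 19 November; April 19, 2027 is outside that window, so Varion Coast is on standard time at UTC−11:00.
07:45 local + 11h = 18:45 UTC.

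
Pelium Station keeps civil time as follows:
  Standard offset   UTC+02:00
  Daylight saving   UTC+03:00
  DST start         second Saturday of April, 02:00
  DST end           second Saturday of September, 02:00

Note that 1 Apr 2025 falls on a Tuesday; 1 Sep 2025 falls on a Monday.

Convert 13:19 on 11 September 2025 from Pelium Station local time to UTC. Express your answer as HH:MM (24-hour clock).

10:19

1 April 2025 is a Tuesday, so the first Saturday is April 5 and the second is April 12.
1 September 2025 is a Monday, so the first Saturday is September 6 and the second is September 13.
Daylight saving runs 12 April – 13 September; 11 September 2025 is inside that window, so Pelium Station is at UTC+03:00.
13:19 local − 3h = 10:19 UTC.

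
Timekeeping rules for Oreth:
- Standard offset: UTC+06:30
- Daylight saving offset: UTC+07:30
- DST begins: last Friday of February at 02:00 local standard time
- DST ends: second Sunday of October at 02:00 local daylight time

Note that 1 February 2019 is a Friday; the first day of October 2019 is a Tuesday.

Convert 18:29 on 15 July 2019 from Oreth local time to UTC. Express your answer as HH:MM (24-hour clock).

1 February 2019 is a Friday, so Fridays fall on 1, 8, 15, 22; the last is February 22.
1 October 2019 is a Tuesday, so the first Sunday is October 6 and the second is October 13.
15 July 2019 lies within the daylight-saving period (22 February – 13 October), so Oreth is on daylight time, UTC+07:30.
18:29 local − 7h30m = 10:59 UTC.

10:59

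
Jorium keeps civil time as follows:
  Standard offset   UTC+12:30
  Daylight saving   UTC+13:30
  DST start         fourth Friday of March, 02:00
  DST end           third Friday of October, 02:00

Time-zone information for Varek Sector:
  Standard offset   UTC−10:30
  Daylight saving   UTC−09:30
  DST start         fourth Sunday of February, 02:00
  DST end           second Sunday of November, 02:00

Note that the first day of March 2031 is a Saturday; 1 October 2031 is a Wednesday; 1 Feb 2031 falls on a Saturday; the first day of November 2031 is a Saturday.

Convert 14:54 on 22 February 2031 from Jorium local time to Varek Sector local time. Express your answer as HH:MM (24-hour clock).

1 March 2031 is a Saturday, so the first Friday is March 7 and the fourth is March 28.
1 October 2031 is a Wednesday, so the first Friday is October 3 and the third is October 17.
22 February 2031 does not fall between 28 March and 17 October, so daylight saving is not in effect and Jorium is at UTC+12:30.
14:54 Jorium − 12h30m = 02:24 UTC.
1 February 2031 is a Saturday, so the first Sunday is February 2 and the fourth is February 23.
1 November 2031 is a Saturday, so the first Sunday is November 2 and the second is November 9.
At the standard offset (UTC−10:30), 02:24 UTC − 10h30m = 15:54 Varek Sector standard time (rolling into the previous day, 21 February 2031).
Daylight saving runs 23 February – 9 November; the standard-time date in Varek Sector, 21 February 2031, is outside that window, so Varek Sector is on standard time at UTC−10:30.
02:24 UTC − 10h30m = 15:54 Varek Sector (rolling into the previous day, 21 February 2031).

15:54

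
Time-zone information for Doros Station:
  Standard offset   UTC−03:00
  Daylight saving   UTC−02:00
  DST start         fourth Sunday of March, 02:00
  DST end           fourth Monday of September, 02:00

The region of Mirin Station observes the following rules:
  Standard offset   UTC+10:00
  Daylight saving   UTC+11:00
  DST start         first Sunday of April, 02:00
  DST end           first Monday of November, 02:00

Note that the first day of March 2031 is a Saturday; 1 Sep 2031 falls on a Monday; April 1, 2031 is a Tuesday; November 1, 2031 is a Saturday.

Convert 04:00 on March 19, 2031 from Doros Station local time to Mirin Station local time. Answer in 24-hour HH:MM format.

1 March 2031 is a Saturday, so the first Sunday is March 2 and the fourth is March 23.
1 September 2031 is a Monday, so the first Monday is September 1 and the fourth is September 22.
March 19, 2031 does not fall between 23 March and 22 September, so daylight saving is not in effect and Doros Station is at UTC−03:00.
04:00 Doros Station + 3h = 07:00 UTC.
1 April 2031 is a Tuesday, so the first Sunday is April 6.
1 November 2031 is a Saturday, so the first Monday is November 3.
At the standard offset (UTC+10:00), 07:00 UTC + 10h = 17:00 Mirin Station standard time.
The standard-time date in Mirin Station, March 19, 2031, does not fall between 6 April and 3 November, so daylight saving is not in effect and Mirin Station is at UTC+10:00.
07:00 UTC + 10h = 17:00 Mirin Station.

17:00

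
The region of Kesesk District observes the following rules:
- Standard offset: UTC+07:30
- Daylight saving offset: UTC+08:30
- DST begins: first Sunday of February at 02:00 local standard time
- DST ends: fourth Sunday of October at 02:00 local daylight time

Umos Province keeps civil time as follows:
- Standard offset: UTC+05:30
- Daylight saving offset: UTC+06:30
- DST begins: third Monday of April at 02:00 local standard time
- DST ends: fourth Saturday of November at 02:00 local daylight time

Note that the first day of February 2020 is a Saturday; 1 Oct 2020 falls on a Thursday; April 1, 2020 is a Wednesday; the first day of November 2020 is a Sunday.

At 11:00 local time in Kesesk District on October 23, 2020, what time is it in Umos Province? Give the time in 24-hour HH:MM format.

1 February 2020 is a Saturday, so the first Sunday is February 2.
1 October 2020 is a Thursday, so the first Sunday is October 4 and the fourth is October 25.
October 23, 2020 falls between 2 February and 25 October, so daylight saving is in effect and Kesesk District is at UTC+08:30.
11:00 Kesesk District − 8h30m = 02:30 UTC.
1 April 2020 is a Wednesday, so the first Monday is April 6 and the third is April 20.
1 November 2020 is a Sunday, so the first Saturday is November 7 and the fourth is November 28.
At the standard offset (UTC+05:30), 02:30 UTC + 5h30m = 08:00 Umos Province standard time.
The standard-time date in Umos Province, October 23, 2020, lies within the daylight-saving period (20 April – 28 November), so Umos Province is on daylight time, UTC+06:30.
02:30 UTC + 6h30m = 09:00 Umos Province.

09:00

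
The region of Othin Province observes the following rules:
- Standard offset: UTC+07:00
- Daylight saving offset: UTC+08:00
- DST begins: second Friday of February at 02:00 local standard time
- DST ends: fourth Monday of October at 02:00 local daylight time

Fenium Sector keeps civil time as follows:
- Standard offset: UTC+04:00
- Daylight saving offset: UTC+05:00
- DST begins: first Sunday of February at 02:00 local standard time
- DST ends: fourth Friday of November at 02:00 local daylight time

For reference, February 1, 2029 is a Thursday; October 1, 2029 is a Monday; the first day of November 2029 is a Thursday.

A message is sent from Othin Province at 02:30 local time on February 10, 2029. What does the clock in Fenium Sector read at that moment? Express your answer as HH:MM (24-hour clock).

1 February 2029 is a Thursday, so the first Friday is February 2 and the second is February 9.
1 October 2029 is a Monday, so the first Monday is October 1 and the fourth is October 22.
February 10, 2029 lies within the daylight-saving period (9 February – 22 October), so Othin Province is on daylight time, UTC+08:00.
02:30 Othin Province − 8h = 18:30 UTC (rolling into the previous day, 9 February 2029).
1 February 2029 is a Thursday, so the first Sunday is February 4.
1 November 2029 is a Thursday, so the first Friday is November 2 and the fourth is November 23.
At the standard offset (UTC+04:00), 18:30 UTC + 4h = 22:30 Fenium Sector standard time.
The standard-time date in Fenium Sector, February 9, 2029, falls between 4 February and 23 November, so daylight saving is in effect and Fenium Sector is at UTC+05:00.
18:30 UTC + 5h = 23:30 Fenium Sector.

23:30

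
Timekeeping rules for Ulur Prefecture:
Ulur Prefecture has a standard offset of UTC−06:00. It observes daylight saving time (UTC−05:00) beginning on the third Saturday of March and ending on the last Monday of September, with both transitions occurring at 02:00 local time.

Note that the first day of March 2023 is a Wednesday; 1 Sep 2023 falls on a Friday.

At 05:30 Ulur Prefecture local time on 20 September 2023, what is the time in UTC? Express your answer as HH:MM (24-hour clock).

1 March 2023 is a Wednesday, so the first Saturday is March 4 and the third is March 18.
1 September 2023 is a Friday, so Mondays fall on 4, 11, 18, 25; the last is September 25.
Daylight saving runs 18 March – 25 September; 20 September 2023 is inside that window, so Ulur Prefecture is at UTC−05:00.
05:30 local + 5h = 10:30 UTC.

10:30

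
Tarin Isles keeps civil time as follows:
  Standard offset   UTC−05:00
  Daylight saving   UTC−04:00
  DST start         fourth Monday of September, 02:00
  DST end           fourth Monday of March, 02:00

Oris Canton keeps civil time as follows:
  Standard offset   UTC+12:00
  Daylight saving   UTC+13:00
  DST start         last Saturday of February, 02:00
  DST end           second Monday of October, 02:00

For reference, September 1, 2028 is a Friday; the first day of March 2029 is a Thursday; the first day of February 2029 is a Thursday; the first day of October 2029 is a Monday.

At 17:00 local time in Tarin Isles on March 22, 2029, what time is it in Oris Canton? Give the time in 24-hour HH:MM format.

1 September 2028 is a Friday, so the first Monday is September 4 and the fourth is September 25.
1 March 2029 is a Thursday, so the first Monday is March 5 and the fourth is March 26.
March 22, 2029 falls between 25 September 2028 and 26 March 2029, so daylight saving is in effect and Tarin Isles is at UTC−04:00.
17:00 Tarin Isles + 4h = 21:00 UTC.
1 February 2029 is a Thursday, so Saturdays fall on 3, 10, 17, 24; the last is February 24.
1 October 2029 is a Monday, so the first Monday is October 1 and the second is October 8.
At the standard offset (UTC+12:00), 21:00 UTC + 12h = 09:00 Oris Canton standard time (rolling into the next day, 23 March 2029).
The standard-time date in Oris Canton, March 23, 2029, falls between 24 February and 8 October, so daylight saving is in effect and Oris Canton is at UTC+13:00.
21:00 UTC + 13h = 10:00 Oris Canton (rolling into the next day, 23 March 2029).

10:00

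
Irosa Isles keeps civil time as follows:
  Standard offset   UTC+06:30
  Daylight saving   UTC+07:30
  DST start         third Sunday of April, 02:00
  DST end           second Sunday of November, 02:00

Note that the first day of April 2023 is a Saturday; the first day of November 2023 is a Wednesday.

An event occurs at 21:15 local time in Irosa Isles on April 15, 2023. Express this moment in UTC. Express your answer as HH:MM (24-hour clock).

14:45

1 April 2023 is a Saturday, so the first Sunday is April 2 and the third is April 16.
1 November 2023 is a Wednesday, so the first Sunday is November 5 and the second is November 12.
April 15, 2023 is outside the daylight-saving period (16 April – 12 November), so Irosa Isles is on standard time, UTC+06:30.
21:15 local − 6h30m = 14:45 UTC.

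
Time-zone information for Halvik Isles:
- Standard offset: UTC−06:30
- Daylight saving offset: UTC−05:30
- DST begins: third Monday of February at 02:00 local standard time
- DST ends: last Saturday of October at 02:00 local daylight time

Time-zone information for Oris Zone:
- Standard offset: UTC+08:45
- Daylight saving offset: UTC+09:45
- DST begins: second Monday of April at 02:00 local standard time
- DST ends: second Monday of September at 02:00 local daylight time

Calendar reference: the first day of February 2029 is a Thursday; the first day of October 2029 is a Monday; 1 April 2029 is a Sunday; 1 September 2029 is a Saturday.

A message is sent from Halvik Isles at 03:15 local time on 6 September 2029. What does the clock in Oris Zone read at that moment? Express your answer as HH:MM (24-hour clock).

18:30

1 February 2029 is a Thursday, so the first Monday is February 5 and the third is February 19.
1 October 2029 is a Monday, so Saturdays fall on 6, 13, 20, 27; the last is October 27.
Daylight saving runs 19 February – 27 October; 6 September 2029 is inside that window, so Halvik Isles is at UTC−05:30.
03:15 Halvik Isles + 5h30m = 08:45 UTC.
1 April 2029 is a Sunday, so the first Monday is April 2 and the second is April 9.
1 September 2029 is a Saturday, so the first Monday is September 3 and the second is September 10.
At the standard offset (UTC+08:45), 08:45 UTC + 8h45m = 17:30 Oris Zone standard time.
The standard-time date in Oris Zone, 6 September 2029, falls between 9 April and 10 September, so daylight saving is in effect and Oris Zone is at UTC+09:45.
08:45 UTC + 9h45m = 18:30 Oris Zone.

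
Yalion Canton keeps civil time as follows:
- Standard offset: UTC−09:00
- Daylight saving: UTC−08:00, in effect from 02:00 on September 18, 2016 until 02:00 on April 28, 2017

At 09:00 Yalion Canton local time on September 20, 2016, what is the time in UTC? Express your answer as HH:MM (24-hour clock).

17:00

September 20, 2016 lies within the daylight-saving period (18 September 2016 – 28 April 2017), so Yalion Canton is on daylight time, UTC−08:00.
09:00 local + 8h = 17:00 UTC.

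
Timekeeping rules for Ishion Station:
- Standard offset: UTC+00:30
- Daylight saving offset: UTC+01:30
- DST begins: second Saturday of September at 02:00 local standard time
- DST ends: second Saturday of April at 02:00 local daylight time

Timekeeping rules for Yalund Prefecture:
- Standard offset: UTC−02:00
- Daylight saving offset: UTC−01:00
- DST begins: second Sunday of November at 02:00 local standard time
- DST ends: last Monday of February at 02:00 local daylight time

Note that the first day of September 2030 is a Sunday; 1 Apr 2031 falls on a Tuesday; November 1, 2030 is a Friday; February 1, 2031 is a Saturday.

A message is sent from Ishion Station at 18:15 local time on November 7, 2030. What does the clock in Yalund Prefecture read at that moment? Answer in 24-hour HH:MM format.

14:45

1 September 2030 is a Sunday, so the first Saturday is September 7 and the second is September 14.
1 April 2031 is a Tuesday, so the first Saturday is April 5 and the second is April 12.
Daylight saving runs 14 September 2030 – 12 April 2031; November 7, 2030 is inside that window, so Ishion Station is at UTC+01:30.
18:15 Ishion Station − 1h30m = 16:45 UTC.
1 November 2030 is a Friday, so the first Sunday is November 3 and the second is November 10.
1 February 2031 is a Saturday, so Mondays fall on 3, 10, 17, 24; the last is February 24.
At the standard offset (UTC−02:00), 16:45 UTC − 2h = 14:45 Yalund Prefecture standard time.
Daylight saving runs 10 November 2030 – 24 February 2031; the standard-time date in Yalund Prefecture, November 7, 2030, is outside that window, so Yalund Prefecture is on standard time at UTC−02:00.
16:45 UTC − 2h = 14:45 Yalund Prefecture.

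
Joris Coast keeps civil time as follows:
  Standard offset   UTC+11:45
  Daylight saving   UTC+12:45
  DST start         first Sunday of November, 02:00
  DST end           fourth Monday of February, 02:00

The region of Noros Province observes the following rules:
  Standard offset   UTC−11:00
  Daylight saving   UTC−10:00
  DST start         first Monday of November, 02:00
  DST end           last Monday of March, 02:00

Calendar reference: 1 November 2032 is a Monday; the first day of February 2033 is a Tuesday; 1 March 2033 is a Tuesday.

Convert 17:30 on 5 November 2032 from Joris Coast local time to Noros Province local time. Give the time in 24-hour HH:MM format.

1 November 2032 is a Monday, so the first Sunday is November 7.
1 February 2033 is a Tuesday, so the first Monday is February 7 and the fourth is February 28.
5 November 2032 is outside the daylight-saving period (7 November 2032 – 28 February 2033), so Joris Coast is on standard time, UTC+11:45.
17:30 Joris Coast − 11h45m = 05:45 UTC.
1 November 2032 is a Monday, so the first Monday is November 1.
1 March 2033 is a Tuesday, so Mondays fall on 7, 14, 21, 28; the last is March 28.
At the standard offset (UTC−11:00), 05:45 UTC − 11h = 18:45 Noros Province standard time (rolling into the previous day, 4 November 2032).
Daylight saving runs 1 November 2032 – 28 March 2033; the standard-time date in Noros Province, 4 November 2032, is inside that window, so Noros Province is at UTC−10:00.
05:45 UTC − 10h = 19:45 Noros Province (rolling into the previous day, 4 November 2032).

19:45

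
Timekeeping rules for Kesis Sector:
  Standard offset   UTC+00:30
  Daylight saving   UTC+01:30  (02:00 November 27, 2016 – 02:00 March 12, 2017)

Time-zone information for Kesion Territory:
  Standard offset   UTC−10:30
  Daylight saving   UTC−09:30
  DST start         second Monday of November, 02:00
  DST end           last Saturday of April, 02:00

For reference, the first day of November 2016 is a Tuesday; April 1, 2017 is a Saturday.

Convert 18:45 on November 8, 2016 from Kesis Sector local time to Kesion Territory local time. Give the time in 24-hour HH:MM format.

07:45

Daylight saving runs 27 November 2016 – 12 March 2017; November 8, 2016 is outside that window, so Kesis Sector is on standard time at UTC+00:30.
18:45 Kesis Sector − 0h30m = 18:15 UTC.
1 November 2016 is a Tuesday, so the first Monday is November 7 and the second is November 14.
1 April 2017 is a Saturday, so Saturdays fall on 1, 8, 15, 22, 29; the last is April 29.
At the standard offset (UTC−10:30), 18:15 UTC − 10h30m = 07:45 Kesion Territory standard time.
The standard-time date in Kesion Territory, November 8, 2016, does not fall between 14 November 2016 and 29 April 2017, so daylight saving is not in effect and Kesion Territory is at UTC−10:30.
18:15 UTC − 10h30m = 07:45 Kesion Territory.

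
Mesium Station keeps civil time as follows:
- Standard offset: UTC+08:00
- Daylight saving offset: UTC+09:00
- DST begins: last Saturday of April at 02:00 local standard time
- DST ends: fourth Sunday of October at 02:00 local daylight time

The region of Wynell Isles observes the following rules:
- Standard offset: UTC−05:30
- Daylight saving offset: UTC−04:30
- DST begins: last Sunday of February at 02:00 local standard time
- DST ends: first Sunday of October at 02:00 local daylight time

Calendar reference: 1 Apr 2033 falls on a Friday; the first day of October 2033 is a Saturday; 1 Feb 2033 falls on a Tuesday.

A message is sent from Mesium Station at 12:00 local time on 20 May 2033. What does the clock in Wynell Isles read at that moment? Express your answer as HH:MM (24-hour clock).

22:30

1 April 2033 is a Friday, so Saturdays fall on 2, 9, 16, 23, 30; the last is April 30.
1 October 2033 is a Saturday, so the first Sunday is October 2 and the fourth is October 23.
Daylight saving runs 30 April – 23 October; 20 May 2033 is inside that window, so Mesium Station is at UTC+09:00.
12:00 Mesium Station − 9h = 03:00 UTC.
1 February 2033 is a Tuesday, so Sundays fall on 6, 13, 20, 27; the last is February 27.
1 October 2033 is a Saturday, so the first Sunday is October 2.
At the standard offset (UTC−05:30), 03:00 UTC − 5h30m = 21:30 Wynell Isles standard time (rolling into the previous day, 19 May 2033).
The standard-time date in Wynell Isles, 19 May 2033, falls between 27 February and 2 October, so daylight saving is in effect and Wynell Isles is at UTC−04:30.
03:00 UTC − 4h30m = 22:30 Wynell Isles (rolling into the previous day, 19 May 2033).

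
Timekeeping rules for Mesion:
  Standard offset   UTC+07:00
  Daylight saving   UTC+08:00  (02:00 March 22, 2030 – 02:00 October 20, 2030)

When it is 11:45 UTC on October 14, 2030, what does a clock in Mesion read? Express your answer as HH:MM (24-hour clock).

19:45

At the standard offset (UTC+07:00), 11:45 UTC + 7h = 18:45 Mesion standard time.
Daylight saving runs 22 March – 20 October; the standard-time date in Mesion, October 14, 2030, is inside that window, so Mesion is at UTC+08:00.
11:45 UTC + 8h = 19:45 local.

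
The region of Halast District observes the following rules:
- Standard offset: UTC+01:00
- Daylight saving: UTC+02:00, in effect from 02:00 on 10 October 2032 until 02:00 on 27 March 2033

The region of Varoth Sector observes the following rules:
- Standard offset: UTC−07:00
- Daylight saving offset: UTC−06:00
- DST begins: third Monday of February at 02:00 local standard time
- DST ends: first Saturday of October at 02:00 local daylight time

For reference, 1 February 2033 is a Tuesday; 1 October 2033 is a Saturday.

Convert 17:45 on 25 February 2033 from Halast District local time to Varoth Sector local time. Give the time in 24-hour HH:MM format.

09:45

25 February 2033 falls between 10 October 2032 and 27 March 2033, so daylight saving is in effect and Halast District is at UTC+02:00.
17:45 Halast District − 2h = 15:45 UTC.
1 February 2033 is a Tuesday, so the first Monday is February 7 and the third is February 21.
1 October 2033 is a Saturday, so the first Saturday is October 1.
At the standard offset (UTC−07:00), 15:45 UTC − 7h = 08:45 Varoth Sector standard time.
The standard-time date in Varoth Sector, 25 February 2033, lies within the daylight-saving period (21 February – 1 October), so Varoth Sector is on daylight time, UTC−06:00.
15:45 UTC − 6h = 09:45 Varoth Sector.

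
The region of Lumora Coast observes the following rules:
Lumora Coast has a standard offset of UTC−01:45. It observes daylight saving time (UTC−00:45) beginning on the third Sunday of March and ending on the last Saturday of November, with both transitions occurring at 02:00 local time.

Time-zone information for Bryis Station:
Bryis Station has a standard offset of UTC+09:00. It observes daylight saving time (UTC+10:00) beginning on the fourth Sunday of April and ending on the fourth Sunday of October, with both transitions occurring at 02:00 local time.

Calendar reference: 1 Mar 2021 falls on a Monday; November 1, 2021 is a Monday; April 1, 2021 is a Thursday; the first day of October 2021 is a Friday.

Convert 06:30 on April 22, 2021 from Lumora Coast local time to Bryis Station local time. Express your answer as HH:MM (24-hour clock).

1 March 2021 is a Monday, so the first Sunday is March 7 and the third is March 21.
1 November 2021 is a Monday, so Saturdays fall on 6, 13, 20, 27; the last is November 27.
Daylight saving runs 21 March – 27 November; April 22, 2021 is inside that window, so Lumora Coast is at UTC−00:45.
06:30 Lumora Coast + 0h45m = 07:15 UTC.
1 April 2021 is a Thursday, so the first Sunday is April 4 and the fourth is April 25.
1 October 2021 is a Friday, so the first Sunday is October 3 and the fourth is October 24.
At the standard offset (UTC+09:00), 07:15 UTC + 9h = 16:15 Bryis Station standard time.
The standard-time date in Bryis Station, April 22, 2021, is outside the daylight-saving period (25 April – 24 October), so Bryis Station is on standard time, UTC+09:00.
07:15 UTC + 9h = 16:15 Bryis Station.

16:15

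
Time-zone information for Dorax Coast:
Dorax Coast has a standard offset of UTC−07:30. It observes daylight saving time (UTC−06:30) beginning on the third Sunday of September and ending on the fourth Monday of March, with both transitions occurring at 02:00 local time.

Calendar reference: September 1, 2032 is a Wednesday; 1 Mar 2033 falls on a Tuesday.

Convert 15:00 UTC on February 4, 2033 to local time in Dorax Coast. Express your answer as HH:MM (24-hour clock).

08:30

1 September 2032 is a Wednesday, so the first Sunday is September 5 and the third is September 19.
1 March 2033 is a Tuesday, so the first Monday is March 7 and the fourth is March 28.
At the standard offset (UTC−07:30), 15:00 UTC − 7h30m = 07:30 Dorax Coast standard time.
Daylight saving runs 19 September 2032 – 28 March 2033; the standard-time date in Dorax Coast, February 4, 2033, is inside that window, so Dorax Coast is at UTC−06:30.
15:00 UTC − 6h30m = 08:30 local.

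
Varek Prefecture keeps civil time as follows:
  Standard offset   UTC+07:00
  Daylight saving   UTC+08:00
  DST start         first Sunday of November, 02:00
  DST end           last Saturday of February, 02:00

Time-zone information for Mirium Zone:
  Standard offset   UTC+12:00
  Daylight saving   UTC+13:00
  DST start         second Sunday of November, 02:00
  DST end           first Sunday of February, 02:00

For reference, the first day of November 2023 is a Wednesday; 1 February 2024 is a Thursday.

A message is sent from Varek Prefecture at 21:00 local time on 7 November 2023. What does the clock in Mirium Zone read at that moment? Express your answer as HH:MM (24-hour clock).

1 November 2023 is a Wednesday, so the first Sunday is November 5.
1 February 2024 is a Thursday, so Saturdays fall on 3, 10, 17, 24; the last is February 24.
Daylight saving runs 5 November 2023 – 24 February 2024; 7 November 2023 is inside that window, so Varek Prefecture is at UTC+08:00.
21:00 Varek Prefecture − 8h = 13:00 UTC.
1 November 2023 is a Wednesday, so the first Sunday is November 5 and the second is November 12.
1 February 2024 is a Thursday, so the first Sunday is February 4.
At the standard offset (UTC+12:00), 13:00 UTC + 12h = 01:00 Mirium Zone standard time (rolling into the next day, 8 November 2023).
Daylight saving runs 12 November 2023 – 4 February 2024; the standard-time date in Mirium Zone, 8 November 2023, is outside that window, so Mirium Zone is on standard time at UTC+12:00.
13:00 UTC + 12h = 01:00 Mirium Zone (rolling into the next day, 8 November 2023).

01:00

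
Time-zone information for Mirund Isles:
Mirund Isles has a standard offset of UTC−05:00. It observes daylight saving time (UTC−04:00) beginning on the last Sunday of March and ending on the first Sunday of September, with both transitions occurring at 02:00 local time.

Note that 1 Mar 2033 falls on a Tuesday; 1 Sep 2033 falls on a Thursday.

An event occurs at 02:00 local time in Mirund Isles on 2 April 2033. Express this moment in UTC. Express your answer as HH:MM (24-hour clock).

1 March 2033 is a Tuesday, so Sundays fall on 6, 13, 20, 27; the last is March 27.
1 September 2033 is a Thursday, so the first Sunday is September 4.
2 April 2033 falls between 27 March and 4 September, so daylight saving is in effect and Mirund Isles is at UTC−04:00.
02:00 local + 4h = 06:00 UTC.

06:00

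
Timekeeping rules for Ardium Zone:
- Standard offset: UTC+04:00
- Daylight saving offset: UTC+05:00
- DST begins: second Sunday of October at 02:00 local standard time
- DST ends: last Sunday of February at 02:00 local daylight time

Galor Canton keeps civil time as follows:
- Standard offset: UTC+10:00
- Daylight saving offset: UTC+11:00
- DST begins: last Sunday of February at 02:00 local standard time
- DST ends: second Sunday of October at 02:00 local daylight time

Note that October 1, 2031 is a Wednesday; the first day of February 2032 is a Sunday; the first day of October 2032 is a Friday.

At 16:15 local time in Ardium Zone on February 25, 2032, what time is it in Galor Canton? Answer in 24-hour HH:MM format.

21:15

1 October 2031 is a Wednesday, so the first Sunday is October 5 and the second is October 12.
1 February 2032 is a Sunday, so Sundays fall on 1, 8, 15, 22, 29; the last is February 29.
February 25, 2032 lies within the daylight-saving period (12 October 2031 – 29 February 2032), so Ardium Zone is on daylight time, UTC+05:00.
16:15 Ardium Zone − 5h = 11:15 UTC.
1 February 2032 is a Sunday, so Sundays fall on 1, 8, 15, 22, 29; the last is February 29.
1 October 2032 is a Friday, so the first Sunday is October 3 and the second is October 10.
At the standard offset (UTC+10:00), 11:15 UTC + 10h = 21:15 Galor Canton standard time.
The standard-time date in Galor Canton, February 25, 2032, is outside the daylight-saving period (29 February – 10 October), so Galor Canton is on standard time, UTC+10:00.
11:15 UTC + 10h = 21:15 Galor Canton.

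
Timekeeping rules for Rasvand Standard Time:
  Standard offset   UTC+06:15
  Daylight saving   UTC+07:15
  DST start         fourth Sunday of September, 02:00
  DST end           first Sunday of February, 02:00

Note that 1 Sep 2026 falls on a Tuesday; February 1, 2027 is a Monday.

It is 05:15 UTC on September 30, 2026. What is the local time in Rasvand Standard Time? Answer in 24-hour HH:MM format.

12:30

1 September 2026 is a Tuesday, so the first Sunday is September 6 and the fourth is September 27.
1 February 2027 is a Monday, so the first Sunday is February 7.
At the standard offset (UTC+06:15), 05:15 UTC + 6h15m = 11:30 Rasvand Standard Time standard time.
The standard-time date in Rasvand Standard Time, September 30, 2026, falls between 27 September 2026 and 7 February 2027, so daylight saving is in effect and Rasvand Standard Time is at UTC+07:15.
05:15 UTC + 7h15m = 12:30 local.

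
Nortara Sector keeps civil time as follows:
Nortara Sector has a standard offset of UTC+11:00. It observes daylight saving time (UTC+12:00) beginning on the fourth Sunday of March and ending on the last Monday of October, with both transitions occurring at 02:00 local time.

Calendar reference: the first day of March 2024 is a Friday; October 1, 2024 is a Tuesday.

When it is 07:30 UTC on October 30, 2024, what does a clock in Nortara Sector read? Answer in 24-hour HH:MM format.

1 March 2024 is a Friday, so the first Sunday is March 3 and the fourth is March 24.
1 October 2024 is a Tuesday, so Mondays fall on 7, 14, 21, 28; the last is October 28.
At the standard offset (UTC+11:00), 07:30 UTC + 11h = 18:30 Nortara Sector standard time.
The standard-time date in Nortara Sector, October 30, 2024, is outside the daylight-saving period (24 March – 28 October), so Nortara Sector is on standard time, UTC+11:00.
07:30 UTC + 11h = 18:30 local.

18:30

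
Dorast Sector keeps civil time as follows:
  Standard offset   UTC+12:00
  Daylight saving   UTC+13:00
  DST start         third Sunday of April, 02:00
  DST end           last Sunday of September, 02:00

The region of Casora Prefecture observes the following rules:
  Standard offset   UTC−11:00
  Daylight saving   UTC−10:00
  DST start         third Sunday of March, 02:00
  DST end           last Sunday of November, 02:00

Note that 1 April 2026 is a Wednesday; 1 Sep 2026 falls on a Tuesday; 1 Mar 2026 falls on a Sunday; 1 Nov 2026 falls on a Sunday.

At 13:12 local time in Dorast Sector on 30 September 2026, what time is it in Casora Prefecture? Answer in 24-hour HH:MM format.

1 April 2026 is a Wednesday, so the first Sunday is April 5 and the third is April 19.
1 September 2026 is a Tuesday, so Sundays fall on 6, 13, 20, 27; the last is September 27.
Daylight saving runs 19 April – 27 September; 30 September 2026 is outside that window, so Dorast Sector is on standard time at UTC+12:00.
13:12 Dorast Sector − 12h = 01:12 UTC.
1 March 2026 is a Sunday, so the first Sunday is March 1 and the third is March 15.
1 November 2026 is a Sunday, so Sundays fall on 1, 8, 15, 22, 29; the last is November 29.
At the standard offset (UTC−11:00), 01:12 UTC − 11h = 14:12 Casora Prefecture standard time (rolling into the previous day, 29 September 2026).
Daylight saving runs 15 March – 29 November; the standard-time date in Casora Prefecture, 29 September 2026, is inside that window, so Casora Prefecture is at UTC−10:00.
01:12 UTC − 10h = 15:12 Casora Prefecture (rolling into the previous day, 29 September 2026).

15:12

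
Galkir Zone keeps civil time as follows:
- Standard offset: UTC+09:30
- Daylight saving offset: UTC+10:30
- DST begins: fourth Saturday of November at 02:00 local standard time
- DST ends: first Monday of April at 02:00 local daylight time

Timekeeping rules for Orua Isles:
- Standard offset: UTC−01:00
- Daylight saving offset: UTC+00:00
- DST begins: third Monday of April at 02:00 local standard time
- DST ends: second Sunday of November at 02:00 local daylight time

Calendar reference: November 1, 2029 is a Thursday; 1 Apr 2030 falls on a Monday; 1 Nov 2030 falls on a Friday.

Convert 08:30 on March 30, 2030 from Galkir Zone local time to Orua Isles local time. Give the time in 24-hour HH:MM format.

21:00

1 November 2029 is a Thursday, so the first Saturday is November 3 and the fourth is November 24.
1 April 2030 is a Monday, so the first Monday is April 1.
March 30, 2030 falls between 24 November 2029 and 1 April 2030, so daylight saving is in effect and Galkir Zone is at UTC+10:30.
08:30 Galkir Zone − 10h30m = 22:00 UTC (rolling into the previous day, 29 March 2030).
1 April 2030 is a Monday, so the first Monday is April 1 and the third is April 15.
1 November 2030 is a Friday, so the first Sunday is November 3 and the second is November 10.
At the standard offset (UTC−01:00), 22:00 UTC − 1h = 21:00 Orua Isles standard time.
Daylight saving runs 15 April – 10 November; the standard-time date in Orua Isles, March 29, 2030, is outside that window, so Orua Isles is on standard time at UTC−01:00.
22:00 UTC − 1h = 21:00 Orua Isles.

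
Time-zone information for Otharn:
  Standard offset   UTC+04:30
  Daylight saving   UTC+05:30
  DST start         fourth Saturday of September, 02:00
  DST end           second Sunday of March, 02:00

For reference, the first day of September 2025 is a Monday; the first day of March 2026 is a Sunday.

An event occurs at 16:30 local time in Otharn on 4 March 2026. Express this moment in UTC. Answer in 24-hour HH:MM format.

11:00

1 September 2025 is a Monday, so the first Saturday is September 6 and the fourth is September 27.
1 March 2026 is a Sunday, so the first Sunday is March 1 and the second is March 8.
4 March 2026 falls between 27 September 2025 and 8 March 2026, so daylight saving is in effect and Otharn is at UTC+05:30.
16:30 local − 5h30m = 11:00 UTC.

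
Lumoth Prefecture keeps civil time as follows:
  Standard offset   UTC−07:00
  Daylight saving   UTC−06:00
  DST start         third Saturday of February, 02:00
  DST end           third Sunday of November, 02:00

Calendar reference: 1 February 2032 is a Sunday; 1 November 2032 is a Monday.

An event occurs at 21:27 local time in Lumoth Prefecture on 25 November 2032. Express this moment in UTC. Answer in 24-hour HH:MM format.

1 February 2032 is a Sunday, so the first Saturday is February 7 and the third is February 21.
1 November 2032 is a Monday, so the first Sunday is November 7 and the third is November 21.
Daylight saving runs 21 February – 21 November; 25 November 2032 is outside that window, so Lumoth Prefecture is on standard time at UTC−07:00.
21:27 local + 7h = 04:27 UTC (rolling into the next day, 26 November 2032).

04:27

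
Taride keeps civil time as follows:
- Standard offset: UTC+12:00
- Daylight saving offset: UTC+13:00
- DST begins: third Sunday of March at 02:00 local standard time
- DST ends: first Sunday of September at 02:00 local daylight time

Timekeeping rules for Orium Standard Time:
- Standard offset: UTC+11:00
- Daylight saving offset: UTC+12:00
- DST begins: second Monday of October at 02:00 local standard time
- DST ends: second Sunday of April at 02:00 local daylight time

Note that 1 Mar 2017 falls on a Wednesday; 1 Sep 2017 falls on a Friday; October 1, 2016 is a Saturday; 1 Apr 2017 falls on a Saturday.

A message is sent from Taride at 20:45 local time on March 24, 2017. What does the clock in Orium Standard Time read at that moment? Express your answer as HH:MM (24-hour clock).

19:45

1 March 2017 is a Wednesday, so the first Sunday is March 5 and the third is March 19.
1 September 2017 is a Friday, so the first Sunday is September 3.
March 24, 2017 lies within the daylight-saving period (19 March – 3 September), so Taride is on daylight time, UTC+13:00.
20:45 Taride − 13h = 07:45 UTC.
1 October 2016 is a Saturday, so the first Monday is October 3 and the second is October 10.
1 April 2017 is a Saturday, so the first Sunday is April 2 and the second is April 9.
At the standard offset (UTC+11:00), 07:45 UTC + 11h = 18:45 Orium Standard Time standard time.
Daylight saving runs 10 October 2016 – 9 April 2017; the standard-time date in Orium Standard Time, March 24, 2017, is inside that window, so Orium Standard Time is at UTC+12:00.
07:45 UTC + 12h = 19:45 Orium Standard Time.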